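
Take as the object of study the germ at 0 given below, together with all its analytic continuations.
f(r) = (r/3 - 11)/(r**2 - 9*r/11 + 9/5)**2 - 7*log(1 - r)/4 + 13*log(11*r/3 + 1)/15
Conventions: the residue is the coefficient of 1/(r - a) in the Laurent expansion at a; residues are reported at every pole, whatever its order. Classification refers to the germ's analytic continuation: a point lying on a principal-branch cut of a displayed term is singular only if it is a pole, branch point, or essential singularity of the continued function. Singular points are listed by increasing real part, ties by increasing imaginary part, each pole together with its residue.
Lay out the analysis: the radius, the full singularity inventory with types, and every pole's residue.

Radius of convergence at 0: 3/11.
At -3/11: a logarithmic branch point.
At (9/22) - ((3/110)*sqrt(2195))*i: a pole of order 2; residue -((144595/5203467)*sqrt(2195))*i.
At (9/22) + ((3/110)*sqrt(2195))*i: a pole of order 2; residue ((144595/5203467)*sqrt(2195))*i.
At 1: a logarithmic branch point.

Denominator factor (r**2 - 9*r/11 + 9/5)^2: discriminant -3951/605, complex-conjugate roots (9/22) + ((3/110)*sqrt(2195))*i and (9/22) - ((3/110)*sqrt(2195))*i; poles of order 2, moduli (3/5)*sqrt(5) and (3/5)*sqrt(5).
Branch term (13/15)*log(1 - r/(-3/11)): its argument vanishes at r = -3/11, a logarithmic branch point, modulus 3/11.
Branch term (-7/4)*log(1 - r/(1)): its argument vanishes at r = 1, a logarithmic branch point, modulus 1.
The radius of convergence is the smallest modulus among the singular points: 3/11.
The branch terms are analytic at (9/22) - ((3/110)*sqrt(2195))*i and contribute nothing to the residue; only the rational part matters.
The factor r**2 - 9*r/11 + 9/5 splits as (r - a)(r - a') with a = (9/22) - ((3/110)*sqrt(2195))*i, a' = (9/22) + ((3/110)*sqrt(2195))*i. At the order-2 pole a set g(r) = (r - a)^2*(rational part) = [r/3 - 11] / (r - a')^2.
Order-2 pole: residue = g'(a); g'((9/22) - ((3/110)*sqrt(2195))*i) = -((144595/5203467)*sqrt(2195))*i, so the residue is -((144595/5203467)*sqrt(2195))*i.
The branch terms are analytic at (9/22) + ((3/110)*sqrt(2195))*i and contribute nothing to the residue; only the rational part matters.
The factor r**2 - 9*r/11 + 9/5 splits as (r - a)(r - a') with a = (9/22) + ((3/110)*sqrt(2195))*i, a' = (9/22) - ((3/110)*sqrt(2195))*i. At the order-2 pole a set g(r) = (r - a)^2*(rational part) = [r/3 - 11] / (r - a')^2.
Order-2 pole: residue = g'(a); g'((9/22) + ((3/110)*sqrt(2195))*i) = ((144595/5203467)*sqrt(2195))*i, so the residue is ((144595/5203467)*sqrt(2195))*i.
List the singular points by increasing real part (a conjugate pair: the negative imaginary part first).


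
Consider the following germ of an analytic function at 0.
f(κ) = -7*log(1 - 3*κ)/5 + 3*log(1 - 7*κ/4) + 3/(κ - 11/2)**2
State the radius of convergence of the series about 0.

Denominator factor (κ - 11/2)^2: pole of order 2 at 11/2, modulus 11/2.
Branch term (-7/5)*log(1 - κ/(1/3)): its argument vanishes at κ = 1/3, a logarithmic branch point, modulus 1/3.
Branch term (3)*log(1 - κ/(4/7)): its argument vanishes at κ = 4/7, a logarithmic branch point, modulus 4/7.
The radius of convergence is the smallest modulus among the singular points: 1/3.

The radius of convergence is 1/3.


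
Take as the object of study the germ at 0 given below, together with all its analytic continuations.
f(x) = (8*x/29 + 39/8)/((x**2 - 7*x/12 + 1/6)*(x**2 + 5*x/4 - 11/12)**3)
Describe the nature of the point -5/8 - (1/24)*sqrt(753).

The point is a pole of order 3.

The denominator factor x**2 + 5*x/4 - 11/12 vanishes at -5/8 - (1/24)*sqrt(753) and appears to the power 3; the numerator there equals 1091/232 - (1/87)*sqrt(753), nonzero, and no other factor vanishes.
Hence a pole whose order is the multiplicity, 3.


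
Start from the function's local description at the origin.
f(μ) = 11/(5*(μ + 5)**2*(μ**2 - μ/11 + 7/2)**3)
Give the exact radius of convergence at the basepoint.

The radius of convergence is (1/2)*sqrt(14).

Denominator factor (μ**2 - μ/11 + 7/2)^3: discriminant -1693/121, complex-conjugate roots (1/22) + ((1/22)*sqrt(1693))*i and (1/22) - ((1/22)*sqrt(1693))*i; poles of order 3, moduli (1/2)*sqrt(14) and (1/2)*sqrt(14).
Denominator factor (μ + 5)^2: pole of order 2 at -5, modulus 5.
The radius of convergence is the smallest modulus among the singular points: (1/2)*sqrt(14).


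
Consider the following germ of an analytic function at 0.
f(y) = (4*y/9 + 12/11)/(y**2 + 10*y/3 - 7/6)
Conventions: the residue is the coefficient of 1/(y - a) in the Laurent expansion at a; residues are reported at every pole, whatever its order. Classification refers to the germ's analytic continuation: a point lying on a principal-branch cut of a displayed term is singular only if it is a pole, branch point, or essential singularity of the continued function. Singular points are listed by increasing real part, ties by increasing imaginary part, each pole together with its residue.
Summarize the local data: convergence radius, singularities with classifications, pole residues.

Radius of convergence at 0: -5/3 + (1/6)*sqrt(142).
At -5/3 - (1/6)*sqrt(142): a pole of order 1; residue 2/9 - (52/7029)*sqrt(142).
At -5/3 + (1/6)*sqrt(142): a pole of order 1; residue 2/9 + (52/7029)*sqrt(142).

Denominator factor (y**2 + 10*y/3 - 7/6): discriminant 142/9, real irrational roots -5/3 + (1/6)*sqrt(142) and -5/3 - (1/6)*sqrt(142); poles of order 1, moduli -5/3 + (1/6)*sqrt(142) and 5/3 + (1/6)*sqrt(142).
The radius of convergence is the smallest modulus among the singular points: -5/3 + (1/6)*sqrt(142).
The factor y**2 + 10*y/3 - 7/6 splits as (y - a)(y - a') with a = -5/3 - (1/6)*sqrt(142), a' = -5/3 + (1/6)*sqrt(142). At the order-1 pole a set g(y) = (y - a)*f(y) = [4*y/9 + 12/11] / (y - a').
Simple pole: residue = g(a) at a = -5/3 - (1/6)*sqrt(142), which is 2/9 - (52/7029)*sqrt(142).
The factor y**2 + 10*y/3 - 7/6 splits as (y - a)(y - a') with a = -5/3 + (1/6)*sqrt(142), a' = -5/3 - (1/6)*sqrt(142). At the order-1 pole a set g(y) = (y - a)*f(y) = [4*y/9 + 12/11] / (y - a').
Simple pole: residue = g(a) at a = -5/3 + (1/6)*sqrt(142), which is 2/9 + (52/7029)*sqrt(142).
List the singular points by increasing real part (a conjugate pair: the negative imaginary part first).


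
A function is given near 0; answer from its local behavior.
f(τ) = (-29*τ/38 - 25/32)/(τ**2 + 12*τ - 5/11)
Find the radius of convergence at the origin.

Denominator factor (τ**2 + 12*τ - 5/11): discriminant 1604/11, real irrational roots -6 + (1/11)*sqrt(4411) and -6 - (1/11)*sqrt(4411); poles of order 1, moduli -6 + (1/11)*sqrt(4411) and 6 + (1/11)*sqrt(4411).
The radius of convergence is the smallest modulus among the singular points: -6 + (1/11)*sqrt(4411).

The radius of convergence is -6 + (1/11)*sqrt(4411).


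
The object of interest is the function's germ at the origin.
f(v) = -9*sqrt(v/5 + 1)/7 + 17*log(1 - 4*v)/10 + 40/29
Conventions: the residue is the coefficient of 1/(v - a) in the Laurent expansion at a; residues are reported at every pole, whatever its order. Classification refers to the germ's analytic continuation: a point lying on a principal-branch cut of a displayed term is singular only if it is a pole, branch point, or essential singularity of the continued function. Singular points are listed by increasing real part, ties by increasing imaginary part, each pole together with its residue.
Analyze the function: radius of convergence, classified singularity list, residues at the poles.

Branch term (17/10)*log(1 - v/(1/4)): its argument vanishes at v = 1/4, a logarithmic branch point, modulus 1/4.
Branch term (-9/7)*sqrt(1 - v/(-5)): its argument vanishes at v = -5, a square-root branch point, modulus 5.
The radius of convergence is the smallest modulus among the singular points: 1/4.
List the singular points by increasing real part (a conjugate pair: the negative imaginary part first).

Radius of convergence at 0: 1/4.
At -5: an algebraic (square-root) branch point.
At 1/4: a logarithmic branch point.


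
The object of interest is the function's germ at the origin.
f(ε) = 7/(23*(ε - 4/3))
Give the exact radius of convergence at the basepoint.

The radius of convergence is 4/3.

Denominator factor (ε - 4/3): pole of order 1 at 4/3, modulus 4/3.
The radius of convergence is the smallest modulus among the singular points: 4/3.


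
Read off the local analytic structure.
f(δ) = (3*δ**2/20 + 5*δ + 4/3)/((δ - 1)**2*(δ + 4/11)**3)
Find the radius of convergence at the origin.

Denominator factor (δ + 4/11)^3: pole of order 3 at -4/11, modulus 4/11.
Denominator factor (δ - 1)^2: pole of order 2 at 1, modulus 1.
The radius of convergence is the smallest modulus among the singular points: 4/11.

The radius of convergence is 4/11.


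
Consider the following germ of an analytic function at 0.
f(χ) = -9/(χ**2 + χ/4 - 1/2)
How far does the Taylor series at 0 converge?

The radius of convergence is -1/8 + (1/8)*sqrt(33).

Denominator factor (χ**2 + χ/4 - 1/2): discriminant 33/16, real irrational roots -1/8 + (1/8)*sqrt(33) and -1/8 - (1/8)*sqrt(33); poles of order 1, moduli -1/8 + (1/8)*sqrt(33) and 1/8 + (1/8)*sqrt(33).
The radius of convergence is the smallest modulus among the singular points: -1/8 + (1/8)*sqrt(33).


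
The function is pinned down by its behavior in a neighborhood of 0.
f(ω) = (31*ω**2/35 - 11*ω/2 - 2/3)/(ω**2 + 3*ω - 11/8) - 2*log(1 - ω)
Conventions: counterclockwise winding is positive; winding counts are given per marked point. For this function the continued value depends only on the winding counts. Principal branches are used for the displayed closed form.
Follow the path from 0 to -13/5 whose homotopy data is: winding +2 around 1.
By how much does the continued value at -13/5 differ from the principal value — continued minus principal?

Continued minus principal equals -(8)*pi*i.

The rational part is single-valued and drops out of the difference; each branch term changes only by its own monodromy.
(-2)*log(1 - ω/(1)): each positive loop around 1 adds 2*pi*i to the log, so winding +2 contributes (-2)*(2)*2*pi*i = -(8)*pi*i.
Summing the contributions at ω = -13/5 gives -(8)*pi*i.


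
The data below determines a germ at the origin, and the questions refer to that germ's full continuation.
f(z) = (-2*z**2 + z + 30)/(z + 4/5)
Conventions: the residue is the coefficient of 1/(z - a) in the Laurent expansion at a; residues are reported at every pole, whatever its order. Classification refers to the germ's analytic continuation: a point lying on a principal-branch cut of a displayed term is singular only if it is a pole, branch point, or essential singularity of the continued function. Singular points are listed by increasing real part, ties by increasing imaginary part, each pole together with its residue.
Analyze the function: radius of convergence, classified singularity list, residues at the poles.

Radius of convergence at 0: 4/5.
At -4/5: a pole of order 1; residue 698/25.

Denominator factor (z + 4/5): pole of order 1 at -4/5, modulus 4/5.
The radius of convergence is the smallest modulus among the singular points: 4/5.
At the order-1 pole -4/5 set g(z) = (z - (-4/5))*f(z) = -2*z**2 + z + 30.
Simple pole: residue = g(a) at a = -4/5, which is 698/25.


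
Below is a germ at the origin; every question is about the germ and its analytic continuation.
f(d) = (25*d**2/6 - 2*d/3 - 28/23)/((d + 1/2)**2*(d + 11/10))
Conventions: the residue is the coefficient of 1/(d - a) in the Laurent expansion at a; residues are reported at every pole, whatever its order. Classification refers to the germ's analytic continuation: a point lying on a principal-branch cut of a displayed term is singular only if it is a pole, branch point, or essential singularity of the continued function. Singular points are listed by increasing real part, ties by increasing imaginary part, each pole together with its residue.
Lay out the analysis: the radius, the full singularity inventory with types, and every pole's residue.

Denominator factor (d + 1/2)^2: pole of order 2 at -1/2, modulus 1/2.
Denominator factor (d + 11/10): pole of order 1 at -11/10, modulus 11/10.
The radius of convergence is the smallest modulus among the singular points: 1/2.
At the order-1 pole -11/10 set g(d) = (d - (-11/10))*f(d) = (25*d**2/6 - 2*d/3 - 28/23)/(d + 1/2)**2.
Simple pole: residue = g(a) at a = -11/10, which is 20965/1656.
At the order-2 pole -1/2 set g(d) = (d - (-1/2))^2*f(d) = (25*d**2/6 - 2*d/3 - 28/23)/(d + 11/10).
Order-2 pole: residue = g'(a); g'(-1/2) = -14065/1656, so the residue is -14065/1656.
List the singular points by increasing real part (a conjugate pair: the negative imaginary part first).

Radius of convergence at 0: 1/2.
At -11/10: a pole of order 1; residue 20965/1656.
At -1/2: a pole of order 2; residue -14065/1656.


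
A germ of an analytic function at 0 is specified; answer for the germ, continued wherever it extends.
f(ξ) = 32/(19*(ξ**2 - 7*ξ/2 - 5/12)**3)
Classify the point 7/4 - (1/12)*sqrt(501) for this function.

The denominator factor ξ**2 - 7*ξ/2 - 5/12 vanishes at 7/4 - (1/12)*sqrt(501) and appears to the power 3; the numerator there equals 32/19, nonzero, and no other factor vanishes.
Hence a pole whose order is the multiplicity, 3.

The point is a pole of order 3.


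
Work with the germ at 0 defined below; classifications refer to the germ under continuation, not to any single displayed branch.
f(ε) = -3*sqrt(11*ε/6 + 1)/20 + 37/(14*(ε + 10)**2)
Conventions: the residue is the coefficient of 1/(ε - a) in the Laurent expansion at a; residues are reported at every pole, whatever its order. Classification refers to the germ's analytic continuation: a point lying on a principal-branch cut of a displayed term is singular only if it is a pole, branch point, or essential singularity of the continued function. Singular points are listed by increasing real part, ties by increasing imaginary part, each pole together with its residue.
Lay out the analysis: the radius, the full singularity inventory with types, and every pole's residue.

Denominator factor (ε + 10)^2: pole of order 2 at -10, modulus 10.
Branch term (-3/20)*sqrt(1 - ε/(-6/11)): its argument vanishes at ε = -6/11, a square-root branch point, modulus 6/11.
The radius of convergence is the smallest modulus among the singular points: 6/11.
The branch term is analytic at -10 and contributes nothing to the residue; only the rational part matters.
At the order-2 pole -10 set g(ε) = (ε - (-10))^2*(rational part) = 37/14.
Order-2 pole: residue = g'(a); g'(-10) = 0, so the residue is 0.
List the singular points by increasing real part (a conjugate pair: the negative imaginary part first).

Radius of convergence at 0: 6/11.
At -10: a pole of order 2; residue 0.
At -6/11: an algebraic (square-root) branch point.


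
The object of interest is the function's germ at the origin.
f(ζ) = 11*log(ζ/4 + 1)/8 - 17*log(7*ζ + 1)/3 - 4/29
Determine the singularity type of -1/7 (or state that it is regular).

The term (-17/3)*log(1 - ζ/(-1/7)) has argument 1 - -1/7/(-1/7) = 0 at -1/7: a logarithmic (infinitely-sheeted) branch point; the remaining terms are analytic or single-valued there.

The point is a logarithmic branch point.


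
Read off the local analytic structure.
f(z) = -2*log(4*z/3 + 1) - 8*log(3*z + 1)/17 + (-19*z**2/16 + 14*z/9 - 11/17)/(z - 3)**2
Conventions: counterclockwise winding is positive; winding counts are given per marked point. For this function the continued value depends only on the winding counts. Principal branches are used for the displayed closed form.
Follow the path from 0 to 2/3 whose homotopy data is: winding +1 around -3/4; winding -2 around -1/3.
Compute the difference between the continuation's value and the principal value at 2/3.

Continued minus principal equals -(36/17)*pi*i.

The rational part is single-valued and drops out of the difference; each branch term changes only by its own monodromy.
(-2)*log(1 - z/(-3/4)): each positive loop around -3/4 adds 2*pi*i to the log, so winding +1 contributes (-2)*(1)*2*pi*i = -(4)*pi*i.
(-8/17)*log(1 - z/(-1/3)): each positive loop around -1/3 adds 2*pi*i to the log, so winding -2 contributes (-8/17)*(-2)*2*pi*i = (32/17)*pi*i.
Summing the contributions at z = 2/3 gives -(36/17)*pi*i.


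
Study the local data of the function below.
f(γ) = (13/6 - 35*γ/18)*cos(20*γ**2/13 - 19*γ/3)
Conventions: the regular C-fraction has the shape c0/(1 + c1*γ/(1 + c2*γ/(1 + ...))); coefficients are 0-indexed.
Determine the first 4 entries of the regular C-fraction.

Taylor coefficients (expand at 0): a_0 = 13/6, a_1 = -35/18, a_2 = -4693/108, a_3 = 19475/324.
c0 = a_0 = 13/6. Peel one level at a time: if S = 1 + c*γ/S' with S'(0) = 1, then c is the γ-coefficient of S and S' = c*γ/(S - 1).
S_1 = c0/f = 1 + (35/39)*γ + (7051/338)*γ^2 + ...; c1 = 35/39.
S_2 = c1*γ/(S_1 - 1) = 1 + (-21153/910)*γ + (2598611/4900)*γ^2 + ...; c2 = -21153/910.
S_3 = c2*γ/(S_2 - 1) = 1 + (33781943/1480710)*γ + ...; c3 = 33781943/1480710.

The regular C-fraction coefficients are [13/6, 35/39, -21153/910, 33781943/1480710].


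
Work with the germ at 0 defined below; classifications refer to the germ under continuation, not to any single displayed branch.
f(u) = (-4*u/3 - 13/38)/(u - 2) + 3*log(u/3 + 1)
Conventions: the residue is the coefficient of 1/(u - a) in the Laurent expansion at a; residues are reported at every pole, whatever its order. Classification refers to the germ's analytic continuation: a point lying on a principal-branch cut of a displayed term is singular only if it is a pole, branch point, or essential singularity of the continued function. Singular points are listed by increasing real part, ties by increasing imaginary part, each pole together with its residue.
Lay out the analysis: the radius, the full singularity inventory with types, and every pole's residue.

Radius of convergence at 0: 2.
At -3: a logarithmic branch point.
At 2: a pole of order 1; residue -343/114.

Denominator factor (u - 2): pole of order 1 at 2, modulus 2.
Branch term (3)*log(1 - u/(-3)): its argument vanishes at u = -3, a logarithmic branch point, modulus 3.
The radius of convergence is the smallest modulus among the singular points: 2.
The branch term is analytic at 2 and contributes nothing to the residue; only the rational part matters.
At the order-1 pole 2 set g(u) = (u - (2))*(rational part) = -4*u/3 - 13/38.
Simple pole: residue = g(a) at a = 2, which is -343/114.
List the singular points by increasing real part (a conjugate pair: the negative imaginary part first).


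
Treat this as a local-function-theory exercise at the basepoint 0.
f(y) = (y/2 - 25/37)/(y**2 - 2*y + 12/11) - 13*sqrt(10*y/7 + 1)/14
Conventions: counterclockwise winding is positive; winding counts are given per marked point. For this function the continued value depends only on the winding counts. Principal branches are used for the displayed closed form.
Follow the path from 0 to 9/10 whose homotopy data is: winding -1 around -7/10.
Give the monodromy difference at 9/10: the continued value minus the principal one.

Continued minus principal equals (52/49)*sqrt(7).

The rational part is single-valued and drops out of the difference; each branch term changes only by its own monodromy.
(-13/14)*sqrt(1 - y/(-7/10)): winding -1 is odd, the square root flips sign, contributing -2*(-13/14)*sqrt(1 - (9/10)/(-7/10)) = -2*(-13/14)*sqrt(16/7) = (52/49)*sqrt(7).
Summing the contributions at y = 9/10 gives (52/49)*sqrt(7).


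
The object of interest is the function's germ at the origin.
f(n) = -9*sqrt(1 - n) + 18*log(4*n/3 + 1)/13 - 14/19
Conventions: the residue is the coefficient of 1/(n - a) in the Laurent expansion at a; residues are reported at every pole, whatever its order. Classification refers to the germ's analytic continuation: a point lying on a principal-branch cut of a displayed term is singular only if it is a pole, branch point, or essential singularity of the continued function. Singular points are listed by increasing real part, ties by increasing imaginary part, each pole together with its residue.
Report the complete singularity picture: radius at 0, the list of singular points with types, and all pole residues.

Radius of convergence at 0: 3/4.
At -3/4: a logarithmic branch point.
At 1: an algebraic (square-root) branch point.

Branch term (-9)*sqrt(1 - n/(1)): its argument vanishes at n = 1, a square-root branch point, modulus 1.
Branch term (18/13)*log(1 - n/(-3/4)): its argument vanishes at n = -3/4, a logarithmic branch point, modulus 3/4.
The radius of convergence is the smallest modulus among the singular points: 3/4.
List the singular points by increasing real part (a conjugate pair: the negative imaginary part first).


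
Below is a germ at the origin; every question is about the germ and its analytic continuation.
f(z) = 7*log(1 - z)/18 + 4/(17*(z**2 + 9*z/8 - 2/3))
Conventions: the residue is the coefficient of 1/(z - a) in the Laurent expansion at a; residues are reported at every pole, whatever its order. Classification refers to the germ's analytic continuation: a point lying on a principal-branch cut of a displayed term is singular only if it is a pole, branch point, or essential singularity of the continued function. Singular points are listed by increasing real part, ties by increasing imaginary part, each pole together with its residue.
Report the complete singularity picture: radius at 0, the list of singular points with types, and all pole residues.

Radius of convergence at 0: -9/16 + (1/48)*sqrt(2265).
At -9/16 - (1/48)*sqrt(2265): a pole of order 1; residue -(32/12835)*sqrt(2265).
At -9/16 + (1/48)*sqrt(2265): a pole of order 1; residue (32/12835)*sqrt(2265).
At 1: a logarithmic branch point.

Denominator factor (z**2 + 9*z/8 - 2/3): discriminant 755/192, real irrational roots -9/16 + (1/48)*sqrt(2265) and -9/16 - (1/48)*sqrt(2265); poles of order 1, moduli -9/16 + (1/48)*sqrt(2265) and 9/16 + (1/48)*sqrt(2265).
Branch term (7/18)*log(1 - z/(1)): its argument vanishes at z = 1, a logarithmic branch point, modulus 1.
The radius of convergence is the smallest modulus among the singular points: -9/16 + (1/48)*sqrt(2265).
The branch term is analytic at -9/16 - (1/48)*sqrt(2265) and contributes nothing to the residue; only the rational part matters.
The factor z**2 + 9*z/8 - 2/3 splits as (z - a)(z - a') with a = -9/16 - (1/48)*sqrt(2265), a' = -9/16 + (1/48)*sqrt(2265). At the order-1 pole a set g(z) = (z - a)*(rational part) = [4/17] / (z - a').
Simple pole: residue = g(a) at a = -9/16 - (1/48)*sqrt(2265), which is -(32/12835)*sqrt(2265).
The branch term is analytic at -9/16 + (1/48)*sqrt(2265) and contributes nothing to the residue; only the rational part matters.
The factor z**2 + 9*z/8 - 2/3 splits as (z - a)(z - a') with a = -9/16 + (1/48)*sqrt(2265), a' = -9/16 - (1/48)*sqrt(2265). At the order-1 pole a set g(z) = (z - a)*(rational part) = [4/17] / (z - a').
Simple pole: residue = g(a) at a = -9/16 + (1/48)*sqrt(2265), which is (32/12835)*sqrt(2265).
List the singular points by increasing real part (a conjugate pair: the negative imaginary part first).


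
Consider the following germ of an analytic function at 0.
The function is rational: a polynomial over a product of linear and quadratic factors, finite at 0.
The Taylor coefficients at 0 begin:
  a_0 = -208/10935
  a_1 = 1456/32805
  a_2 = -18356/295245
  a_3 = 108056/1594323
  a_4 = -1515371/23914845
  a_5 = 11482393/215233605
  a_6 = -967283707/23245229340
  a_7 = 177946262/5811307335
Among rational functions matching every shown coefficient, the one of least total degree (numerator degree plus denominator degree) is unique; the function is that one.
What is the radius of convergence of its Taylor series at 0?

The radius of convergence is 2.

No rational of total degree below 5 reproduces all 8 coefficients; solving the [0/5] Pade equations on them gives f(η) = -13/(15*(η + 2)**2*(η + 9/4)**3), whose expansion matches every shown term.
Denominator factor (η + 2)^2: pole of order 2 at -2, modulus 2.
Denominator factor (η + 9/4)^3: pole of order 3 at -9/4, modulus 9/4.
The radius of convergence is the smallest modulus among the singular points: 2.


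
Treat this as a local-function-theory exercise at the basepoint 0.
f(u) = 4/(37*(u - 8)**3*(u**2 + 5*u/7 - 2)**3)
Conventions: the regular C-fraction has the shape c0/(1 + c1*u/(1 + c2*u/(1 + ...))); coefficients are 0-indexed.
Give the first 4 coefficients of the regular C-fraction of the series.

The regular C-fraction coefficients are [1/37888, -81/56, -233/504, 149435/58716].

Taylor coefficients (expand at 0): a_0 = 1/37888, a_1 = 81/2121728, a_2 = 117/1605632, a_3 = 313287/3326869504.
c0 = a_0 = 1/37888. Peel one level at a time: if S = 1 + c*u/S' with S'(0) = 1, then c is the u-coefficient of S and S' = c*u/(S - 1).
S_1 = c0/f = 1 + (-81/56)*u + (-2097/3136)*u^2 + ...; c1 = -81/56.
S_2 = c1*u/(S_1 - 1) = 1 + (-233/504)*u + (149435/127008)*u^2 + ...; c2 = -233/504.
S_3 = c2*u/(S_2 - 1) = 1 + (149435/58716)*u + ...; c3 = 149435/58716.


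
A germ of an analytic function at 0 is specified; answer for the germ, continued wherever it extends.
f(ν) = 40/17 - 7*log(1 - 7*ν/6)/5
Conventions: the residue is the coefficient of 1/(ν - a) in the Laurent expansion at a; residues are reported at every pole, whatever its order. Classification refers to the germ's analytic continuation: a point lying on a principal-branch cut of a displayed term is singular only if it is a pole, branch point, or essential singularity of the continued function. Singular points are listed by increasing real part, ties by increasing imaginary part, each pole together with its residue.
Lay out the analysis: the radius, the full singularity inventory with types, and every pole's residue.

Branch term (-7/5)*log(1 - ν/(6/7)): its argument vanishes at ν = 6/7, a logarithmic branch point, modulus 6/7.
The radius of convergence is the smallest modulus among the singular points: 6/7.

Radius of convergence at 0: 6/7.
At 6/7: a logarithmic branch point.


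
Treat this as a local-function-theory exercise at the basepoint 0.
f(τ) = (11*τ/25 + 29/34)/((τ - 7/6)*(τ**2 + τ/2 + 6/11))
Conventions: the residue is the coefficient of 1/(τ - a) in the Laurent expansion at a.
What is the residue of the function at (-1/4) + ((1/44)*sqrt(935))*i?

The factor τ**2 + τ/2 + 6/11 splits as (τ - a)(τ - a') with a = (-1/4) + ((1/44)*sqrt(935))*i, a' = (-1/4) - ((1/44)*sqrt(935))*i. At the order-1 pole a set g(τ) = (τ - a)*f(τ) = [(11*τ/25 + 29/34)/(τ - 7/6)] / (τ - a').
Simple pole: residue = g(a) at a = (-1/4) + ((1/44)*sqrt(935))*i, which is (-57486/209525) + ((8316/1047625)*sqrt(935))*i.

The residue is (-57486/209525) + ((8316/1047625)*sqrt(935))*i.


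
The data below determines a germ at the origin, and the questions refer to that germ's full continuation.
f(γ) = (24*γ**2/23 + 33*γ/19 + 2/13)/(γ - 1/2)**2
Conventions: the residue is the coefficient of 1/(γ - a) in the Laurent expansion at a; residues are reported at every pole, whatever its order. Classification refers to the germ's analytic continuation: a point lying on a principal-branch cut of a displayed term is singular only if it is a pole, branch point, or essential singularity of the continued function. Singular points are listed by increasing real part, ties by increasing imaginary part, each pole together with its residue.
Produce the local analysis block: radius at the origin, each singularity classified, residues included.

Denominator factor (γ - 1/2)^2: pole of order 2 at 1/2, modulus 1/2.
The radius of convergence is the smallest modulus among the singular points: 1/2.
At the order-2 pole 1/2 set g(γ) = (γ - (1/2))^2*f(γ) = 24*γ**2/23 + 33*γ/19 + 2/13.
Order-2 pole: residue = g'(a); g'(1/2) = 1215/437, so the residue is 1215/437.

Radius of convergence at 0: 1/2.
At 1/2: a pole of order 2; residue 1215/437.


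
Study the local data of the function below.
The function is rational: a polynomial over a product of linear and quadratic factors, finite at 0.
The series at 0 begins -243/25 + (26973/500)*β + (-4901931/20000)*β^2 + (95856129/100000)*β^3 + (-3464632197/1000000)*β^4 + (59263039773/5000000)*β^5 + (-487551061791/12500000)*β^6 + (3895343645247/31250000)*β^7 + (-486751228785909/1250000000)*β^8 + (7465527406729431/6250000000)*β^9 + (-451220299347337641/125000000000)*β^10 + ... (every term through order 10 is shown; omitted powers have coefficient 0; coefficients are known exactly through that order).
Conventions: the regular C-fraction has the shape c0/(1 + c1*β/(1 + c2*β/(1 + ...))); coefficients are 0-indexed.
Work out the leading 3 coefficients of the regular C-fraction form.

The regular C-fraction coefficients are [-243/25, 111/20, -8045/7992].

Taylor coefficients (read off): a_0 = -243/25, a_1 = 26973/500, a_2 = -4901931/20000.
c0 = a_0 = -243/25. Peel one level at a time: if S = 1 + c*β/S' with S'(0) = 1, then c is the β-coefficient of S and S' = c*β/(S - 1).
S_1 = c0/f = 1 + (111/20)*β + (1609/288)*β^2 + ...; c1 = 111/20.
S_2 = c1*β/(S_1 - 1) = 1 + (-8045/7992)*β + ...; c2 = -8045/7992.


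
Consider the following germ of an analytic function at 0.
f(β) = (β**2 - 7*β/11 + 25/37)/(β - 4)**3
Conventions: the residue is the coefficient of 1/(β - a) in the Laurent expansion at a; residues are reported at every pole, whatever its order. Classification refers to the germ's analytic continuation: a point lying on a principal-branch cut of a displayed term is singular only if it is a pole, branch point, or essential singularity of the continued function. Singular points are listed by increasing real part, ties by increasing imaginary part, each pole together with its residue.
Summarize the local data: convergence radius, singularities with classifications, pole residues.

Denominator factor (β - 4)^3: pole of order 3 at 4, modulus 4.
The radius of convergence is the smallest modulus among the singular points: 4.
At the order-3 pole 4 set g(β) = (β - (4))^3*f(β) = β**2 - 7*β/11 + 25/37.
Order-3 pole: residue = g''(a)/2; g''(4) = 2, so the residue is 1.

Radius of convergence at 0: 4.
At 4: a pole of order 3; residue 1.


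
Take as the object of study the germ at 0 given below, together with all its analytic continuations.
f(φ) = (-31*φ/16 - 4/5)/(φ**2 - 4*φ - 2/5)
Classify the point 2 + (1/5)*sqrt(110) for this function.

The point is a pole of order 1.

The denominator factor φ**2 - 4*φ - 2/5 vanishes at 2 + (1/5)*sqrt(110) and appears to the power 1; the numerator there equals -187/40 - (31/80)*sqrt(110), nonzero, and no other factor vanishes.
Hence a pole whose order is the multiplicity, 1.


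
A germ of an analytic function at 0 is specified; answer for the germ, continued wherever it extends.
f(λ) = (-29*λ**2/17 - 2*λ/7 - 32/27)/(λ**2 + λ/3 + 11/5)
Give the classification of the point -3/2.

The point is a regular point.

Denominator factors: λ**2 + λ/3 + 11/5 = 79/20 at λ = -3/2 — none vanishes.
So the germ continues analytically to -3/2.


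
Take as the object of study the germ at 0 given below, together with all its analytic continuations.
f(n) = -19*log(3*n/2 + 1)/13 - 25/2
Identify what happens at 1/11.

The point is a regular point.

There is no denominator, hence no pole anywhere.
Branch term log(1 - n/(-2/3)): argument at 1/11 is 25/22, nonzero, so 1/11 is not its branch point (a point on a principal cut is still regular for the continued germ).
So the germ continues analytically to 1/11.


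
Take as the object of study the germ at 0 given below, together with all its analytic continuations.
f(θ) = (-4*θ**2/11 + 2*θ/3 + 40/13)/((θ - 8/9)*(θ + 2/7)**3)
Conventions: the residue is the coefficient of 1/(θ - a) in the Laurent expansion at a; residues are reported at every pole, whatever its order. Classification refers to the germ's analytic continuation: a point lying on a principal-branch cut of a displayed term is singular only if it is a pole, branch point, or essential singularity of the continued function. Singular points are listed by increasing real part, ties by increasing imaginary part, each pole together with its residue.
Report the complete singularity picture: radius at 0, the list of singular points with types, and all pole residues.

Radius of convergence at 0: 2/7.
At -2/7: a pole of order 3; residue -15117039/7243379.
At 8/9: a pole of order 1; residue 15117039/7243379.

Denominator factor (θ - 8/9): pole of order 1 at 8/9, modulus 8/9.
Denominator factor (θ + 2/7)^3: pole of order 3 at -2/7, modulus 2/7.
The radius of convergence is the smallest modulus among the singular points: 2/7.
At the order-3 pole -2/7 set g(θ) = (θ - (-2/7))^3*f(θ) = (-4*θ**2/11 + 2*θ/3 + 40/13)/(θ - 8/9).
Order-3 pole: residue = g''(a)/2; g''(-2/7) = -30234078/7243379, so the residue is -15117039/7243379.
At the order-1 pole 8/9 set g(θ) = (θ - (8/9))*f(θ) = (-4*θ**2/11 + 2*θ/3 + 40/13)/(θ + 2/7)**3.
Simple pole: residue = g(a) at a = 8/9, which is 15117039/7243379.
List the singular points by increasing real part (a conjugate pair: the negative imaginary part first).


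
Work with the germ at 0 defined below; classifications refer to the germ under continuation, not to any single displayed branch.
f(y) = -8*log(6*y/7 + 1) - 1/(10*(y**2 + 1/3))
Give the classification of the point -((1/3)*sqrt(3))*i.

The denominator factor y**2 + 1/3 vanishes at -((1/3)*sqrt(3))*i and appears to the power 1; the numerator there equals -1/10, nonzero, and no other factor vanishes.
The branch terms are analytic at this point.
Hence a pole whose order is the multiplicity, 1.

The point is a pole of order 1.


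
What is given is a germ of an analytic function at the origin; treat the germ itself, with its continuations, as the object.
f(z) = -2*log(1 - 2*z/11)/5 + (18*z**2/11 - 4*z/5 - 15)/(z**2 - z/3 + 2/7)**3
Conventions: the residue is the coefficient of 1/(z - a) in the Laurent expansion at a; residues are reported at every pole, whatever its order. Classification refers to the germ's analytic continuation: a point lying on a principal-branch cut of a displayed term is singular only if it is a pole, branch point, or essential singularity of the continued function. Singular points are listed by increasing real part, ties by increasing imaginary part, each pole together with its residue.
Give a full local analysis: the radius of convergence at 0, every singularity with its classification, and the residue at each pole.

Radius of convergence at 0: (1/7)*sqrt(14).
At (1/6) - ((1/42)*sqrt(455))*i: a pole of order 3; residue -((4517856/1161875)*sqrt(455))*i.
At (1/6) + ((1/42)*sqrt(455))*i: a pole of order 3; residue ((4517856/1161875)*sqrt(455))*i.
At 11/2: a logarithmic branch point.

Denominator factor (z**2 - z/3 + 2/7)^3: discriminant -65/63, complex-conjugate roots (1/6) + ((1/42)*sqrt(455))*i and (1/6) - ((1/42)*sqrt(455))*i; poles of order 3, moduli (1/7)*sqrt(14) and (1/7)*sqrt(14).
Branch term (-2/5)*log(1 - z/(11/2)): its argument vanishes at z = 11/2, a logarithmic branch point, modulus 11/2.
The radius of convergence is the smallest modulus among the singular points: (1/7)*sqrt(14).
The branch term is analytic at (1/6) - ((1/42)*sqrt(455))*i and contributes nothing to the residue; only the rational part matters.
The factor z**2 - z/3 + 2/7 splits as (z - a)(z - a') with a = (1/6) - ((1/42)*sqrt(455))*i, a' = (1/6) + ((1/42)*sqrt(455))*i. At the order-3 pole a set g(z) = (z - a)^3*(rational part) = [18*z**2/11 - 4*z/5 - 15] / (z - a')^3.
Order-3 pole: residue = g''(a)/2; g''((1/6) - ((1/42)*sqrt(455))*i) = -((9035712/1161875)*sqrt(455))*i, so the residue is -((4517856/1161875)*sqrt(455))*i.
The branch term is analytic at (1/6) + ((1/42)*sqrt(455))*i and contributes nothing to the residue; only the rational part matters.
The factor z**2 - z/3 + 2/7 splits as (z - a)(z - a') with a = (1/6) + ((1/42)*sqrt(455))*i, a' = (1/6) - ((1/42)*sqrt(455))*i. At the order-3 pole a set g(z) = (z - a)^3*(rational part) = [18*z**2/11 - 4*z/5 - 15] / (z - a')^3.
Order-3 pole: residue = g''(a)/2; g''((1/6) + ((1/42)*sqrt(455))*i) = ((9035712/1161875)*sqrt(455))*i, so the residue is ((4517856/1161875)*sqrt(455))*i.
List the singular points by increasing real part (a conjugate pair: the negative imaginary part first).


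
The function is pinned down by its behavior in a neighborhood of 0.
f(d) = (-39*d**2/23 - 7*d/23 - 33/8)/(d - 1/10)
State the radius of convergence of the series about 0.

The radius of convergence is 1/10.

Denominator factor (d - 1/10): pole of order 1 at 1/10, modulus 1/10.
The radius of convergence is the smallest modulus among the singular points: 1/10.


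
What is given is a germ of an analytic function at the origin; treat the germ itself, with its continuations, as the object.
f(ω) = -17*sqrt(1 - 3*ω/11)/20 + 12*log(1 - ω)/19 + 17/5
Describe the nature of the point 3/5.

There is no denominator, hence no pole anywhere.
Branch term sqrt(1 - ω/(11/3)): argument at 3/5 is 46/55, nonzero, so 3/5 is not its branch point (a point on a principal cut is still regular for the continued germ).
Branch term log(1 - ω/(1)): argument at 3/5 is 2/5, nonzero, so 3/5 is not its branch point (a point on a principal cut is still regular for the continued germ).
So the germ continues analytically to 3/5.

The point is a regular point.


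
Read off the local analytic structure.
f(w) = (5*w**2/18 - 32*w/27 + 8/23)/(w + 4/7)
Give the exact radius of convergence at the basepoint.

Denominator factor (w + 4/7): pole of order 1 at -4/7, modulus 4/7.
The radius of convergence is the smallest modulus among the singular points: 4/7.

The radius of convergence is 4/7.


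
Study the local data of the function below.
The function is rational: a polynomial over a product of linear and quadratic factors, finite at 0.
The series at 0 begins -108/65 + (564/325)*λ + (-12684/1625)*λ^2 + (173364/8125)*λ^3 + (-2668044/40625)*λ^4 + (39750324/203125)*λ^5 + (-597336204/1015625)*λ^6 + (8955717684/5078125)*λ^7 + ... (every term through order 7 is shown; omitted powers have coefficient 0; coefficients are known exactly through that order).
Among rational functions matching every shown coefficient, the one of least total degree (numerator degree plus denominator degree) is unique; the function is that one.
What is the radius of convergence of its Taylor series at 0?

No rational of total degree below 3 reproduces all 8 coefficients; solving the [1/2] Pade equations on them gives f(λ) = (4*λ/5 + 9/13)/((λ - 5/4)*(λ + 1/3)), whose expansion matches every shown term.
Denominator factor (λ - 5/4): pole of order 1 at 5/4, modulus 5/4.
Denominator factor (λ + 1/3): pole of order 1 at -1/3, modulus 1/3.
The radius of convergence is the smallest modulus among the singular points: 1/3.

The radius of convergence is 1/3.


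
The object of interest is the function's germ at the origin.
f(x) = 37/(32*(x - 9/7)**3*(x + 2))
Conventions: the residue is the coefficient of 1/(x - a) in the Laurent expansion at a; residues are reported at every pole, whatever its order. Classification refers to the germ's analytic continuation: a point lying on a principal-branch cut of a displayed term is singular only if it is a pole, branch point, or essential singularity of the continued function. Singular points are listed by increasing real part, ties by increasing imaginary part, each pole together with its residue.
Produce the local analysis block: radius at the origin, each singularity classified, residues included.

Denominator factor (x + 2): pole of order 1 at -2, modulus 2.
Denominator factor (x - 9/7)^3: pole of order 3 at 9/7, modulus 9/7.
The radius of convergence is the smallest modulus among the singular points: 9/7.
At the order-1 pole -2 set g(x) = (x - (-2))*f(x) = 37/(32*(x - 9/7)**3).
Simple pole: residue = g(a) at a = -2, which is -12691/389344.
At the order-3 pole 9/7 set g(x) = (x - (9/7))^3*f(x) = 37/(32*(x + 2)).
Order-3 pole: residue = g''(a)/2; g''(9/7) = 12691/194672, so the residue is 12691/389344.
List the singular points by increasing real part (a conjugate pair: the negative imaginary part first).

Radius of convergence at 0: 9/7.
At -2: a pole of order 1; residue -12691/389344.
At 9/7: a pole of order 3; residue 12691/389344.
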